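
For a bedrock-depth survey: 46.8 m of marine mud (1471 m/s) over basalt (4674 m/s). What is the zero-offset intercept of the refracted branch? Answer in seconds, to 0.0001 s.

θ_c = arcsin(V₁/V₂) = arcsin(1471/4674) = 18.34°; cos θ_c = 0.9492.
tᵢ = 2h·cos θ_c / V₁ = 2·46.8·0.9492 / 1471 = 0.06040 s.

0.0604 s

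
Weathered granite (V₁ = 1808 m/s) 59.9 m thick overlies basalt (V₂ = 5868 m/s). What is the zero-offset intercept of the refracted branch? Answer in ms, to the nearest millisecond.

63 ms

θ_c = arcsin(V₁/V₂) = arcsin(1808/5868) = 17.95°; cos θ_c = 0.9514.
tᵢ = 2h·cos θ_c / V₁ = 2·59.9·0.9514 / 1808 = 0.06304 s.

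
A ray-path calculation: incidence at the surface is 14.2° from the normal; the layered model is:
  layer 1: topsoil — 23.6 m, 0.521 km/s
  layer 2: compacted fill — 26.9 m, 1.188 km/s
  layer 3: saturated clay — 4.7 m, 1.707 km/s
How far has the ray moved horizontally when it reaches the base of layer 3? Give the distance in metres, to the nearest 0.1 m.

p = sin θ₁/V₁ = sin 14.2°/0.521 = 4.7084e-01 s/km is conserved through the stack.
Layer 1: θ = 14.20°; offset = 23.6·tan 14.20° = 5.972 m.
Layer 2: sin θ = p·1.188 = 0.5594 → θ = 34.01°; offset = 26.9·tan 34.01° = 18.152 m.
Layer 3: sin θ = p·1.707 = 0.8037 → θ = 53.49°; offset = 4.7·tan 53.49° = 6.349 m.
Σ offsets = 30.472 m.

30.5 m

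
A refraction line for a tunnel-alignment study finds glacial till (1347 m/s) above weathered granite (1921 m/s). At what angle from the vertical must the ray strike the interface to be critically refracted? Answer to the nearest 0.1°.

44.5°

Critical incidence: sin θ_c = V₁/V₂ = 1347/1921 = 0.7012.
θ_c = arcsin 0.7012 = 44.52°.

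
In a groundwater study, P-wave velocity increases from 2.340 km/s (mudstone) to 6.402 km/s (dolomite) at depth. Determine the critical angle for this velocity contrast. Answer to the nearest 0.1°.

21.4°

Critical incidence: sin θ_c = V₁/V₂ = 2.340/6.402 = 0.3655.
θ_c = arcsin 0.3655 = 21.44°.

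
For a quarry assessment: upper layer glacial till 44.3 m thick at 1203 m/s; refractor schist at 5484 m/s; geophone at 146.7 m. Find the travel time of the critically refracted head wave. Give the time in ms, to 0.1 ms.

98.6 ms

t = x/V₂ + 2h·√(V₂²−V₁²)/(V₁V₂).
√(V₂²−V₁²) = √(5484²−1203²) = 5350.4 m/s; delay term = 2·44.3·5350.4/(1203·5484) = 0.07186 s.
t = 146.7/5484 + 0.07186 = 0.09861 s.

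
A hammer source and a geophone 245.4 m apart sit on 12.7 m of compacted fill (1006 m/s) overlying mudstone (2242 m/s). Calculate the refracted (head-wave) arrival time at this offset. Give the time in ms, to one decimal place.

132.0 ms

θ_c = arcsin(V₁/V₂) = arcsin(1006/2242) = 26.66°, cos θ_c = 0.8937.
Intercept time tᵢ = 2h cos θ_c / V₁ = 2·12.7·0.8937/1006 = 0.02256 s.
t = x/V₂ + tᵢ = 245.4/2242 + 0.02256 = 0.13202 s.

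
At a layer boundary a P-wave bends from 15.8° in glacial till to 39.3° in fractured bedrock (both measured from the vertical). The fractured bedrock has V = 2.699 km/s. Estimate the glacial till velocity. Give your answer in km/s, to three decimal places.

1.160 km/s

sin 15.8° = 0.2723; sin 39.3° = 0.6334.
V₁ = V₂·(sin θ₁/sin θ₂) = 2.699·(0.2723/0.6334) = 1.160 km/s.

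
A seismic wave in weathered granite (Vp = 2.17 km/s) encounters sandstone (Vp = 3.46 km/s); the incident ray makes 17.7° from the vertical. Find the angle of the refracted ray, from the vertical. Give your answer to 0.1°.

sin θ₁/V₁ = sin θ₂/V₂ ⇒ sin θ₂ = 3.46·sin 17.7°/2.17 = 3.46·0.3040/2.17 = 0.4848.
θ₂ = arcsin 0.4848 = 29.00° from the normal.

29.0°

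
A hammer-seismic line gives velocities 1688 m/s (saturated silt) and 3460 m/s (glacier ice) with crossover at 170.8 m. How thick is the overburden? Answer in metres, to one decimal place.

h = (x_cross/2)·√((V₂−V₁)/(V₂+V₁)).
(V₂−V₁)/(V₂+V₁) = (3460−1688)/(3460+1688) = 0.3442; √ = 0.5867.
h = (170.8/2)·0.5867 = 50.10 m.

50.1 m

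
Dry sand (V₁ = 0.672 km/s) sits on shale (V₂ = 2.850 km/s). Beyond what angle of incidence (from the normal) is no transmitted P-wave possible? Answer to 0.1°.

13.6°

Critical incidence: sin θ_c = V₁/V₂ = 0.672/2.850 = 0.2358.
θ_c = arcsin 0.2358 = 13.64°.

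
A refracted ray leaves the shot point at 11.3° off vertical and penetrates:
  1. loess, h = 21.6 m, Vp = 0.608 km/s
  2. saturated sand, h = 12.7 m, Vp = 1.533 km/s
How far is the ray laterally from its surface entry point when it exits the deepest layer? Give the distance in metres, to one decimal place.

11.5 m

Ray parameter p = sin 11.3° / 0.608 km/s = 3.2228e-01 s/km.
Layer 1: θ = 11.30°; offset = 21.6·tan 11.30° = 4.316 m.
Layer 2: sin θ = p·1.533 = 0.4941 → θ = 29.61°; offset = 12.7·tan 29.61° = 7.217 m.
Total horizontal offset = 11.533 m.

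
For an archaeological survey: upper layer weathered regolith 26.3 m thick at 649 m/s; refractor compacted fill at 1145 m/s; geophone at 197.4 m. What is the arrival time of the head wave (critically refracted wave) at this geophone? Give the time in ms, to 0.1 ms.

239.2 ms

θ_c = arcsin(V₁/V₂) = arcsin(649/1145) = 34.53°, cos θ_c = 0.8238.
Intercept time tᵢ = 2h cos θ_c / V₁ = 2·26.3·0.8238/649 = 0.06677 s.
t = x/V₂ + tᵢ = 197.4/1145 + 0.06677 = 0.23917 s.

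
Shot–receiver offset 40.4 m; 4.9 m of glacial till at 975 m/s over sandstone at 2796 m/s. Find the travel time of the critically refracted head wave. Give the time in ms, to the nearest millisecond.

24 ms

t = x/V₂ + 2h·√(V₂²−V₁²)/(V₁V₂).
√(V₂²−V₁²) = √(2796²−975²) = 2620.5 m/s; delay term = 2·4.9·2620.5/(975·2796) = 0.00942 s.
t = 40.4/2796 + 0.00942 = 0.02387 s.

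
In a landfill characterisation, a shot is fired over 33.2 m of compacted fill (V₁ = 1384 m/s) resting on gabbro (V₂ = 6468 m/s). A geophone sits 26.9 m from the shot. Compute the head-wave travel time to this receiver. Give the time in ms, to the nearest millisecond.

θ_c = arcsin(V₁/V₂) = arcsin(1384/6468) = 12.36°, cos θ_c = 0.9768.
Intercept time tᵢ = 2h cos θ_c / V₁ = 2·33.2·0.9768/1384 = 0.04687 s.
t = x/V₂ + tᵢ = 26.9/6468 + 0.04687 = 0.05102 s.

51 ms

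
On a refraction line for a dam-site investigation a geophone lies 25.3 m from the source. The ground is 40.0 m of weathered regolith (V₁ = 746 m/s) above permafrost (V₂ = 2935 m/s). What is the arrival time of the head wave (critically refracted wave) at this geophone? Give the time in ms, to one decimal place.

112.3 ms

θ_c = arcsin(V₁/V₂) = arcsin(746/2935) = 14.72°, cos θ_c = 0.9672.
Intercept time tᵢ = 2h cos θ_c / V₁ = 2·40.0·0.9672/746 = 0.10372 s.
t = x/V₂ + tᵢ = 25.3/2935 + 0.10372 = 0.11234 s.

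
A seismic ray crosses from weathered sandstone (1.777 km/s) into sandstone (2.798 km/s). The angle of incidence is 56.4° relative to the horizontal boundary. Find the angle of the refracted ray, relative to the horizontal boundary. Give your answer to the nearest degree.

Angle from the normal: 90° − 56.4° = 33.6°.
sin θ₁/V₁ = sin θ₂/V₂ ⇒ sin θ₂ = 2.798·sin 33.6°/1.777 = 2.798·0.5534/1.777 = 0.8714.
θ₂ = sin⁻¹(0.8714) = 60.62° (from vertical).
From the interface: 90° − 60.62° = 29.38°.

29°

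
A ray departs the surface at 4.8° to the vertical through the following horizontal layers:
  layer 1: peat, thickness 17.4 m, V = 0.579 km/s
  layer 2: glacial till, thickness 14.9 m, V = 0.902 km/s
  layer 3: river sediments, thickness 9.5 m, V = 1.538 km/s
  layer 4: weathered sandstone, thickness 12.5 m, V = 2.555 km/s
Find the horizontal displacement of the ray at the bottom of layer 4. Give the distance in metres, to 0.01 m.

Ray parameter p = sin 4.8° / 0.579 km/s = 1.4452e-01 s/km.
Layer 1: θ = 4.80°; offset = 17.4·tan 4.80° = 1.4611 m.
Layer 2: sin θ = p·0.902 = 0.1304 → θ = 7.49°; offset = 14.9·tan 7.49° = 1.9591 m.
Layer 3: sin θ = p·1.538 = 0.2223 → θ = 12.84°; offset = 9.5·tan 12.84° = 2.1658 m.
Layer 4: sin θ = p·2.555 = 0.3693 → θ = 21.67°; offset = 12.5·tan 21.67° = 4.9666 m.
Σ offsets = 10.5526 m.

10.55 m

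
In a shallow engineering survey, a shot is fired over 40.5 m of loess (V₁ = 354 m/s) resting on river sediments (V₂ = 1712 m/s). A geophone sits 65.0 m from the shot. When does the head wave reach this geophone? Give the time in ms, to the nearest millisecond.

262 ms

t = x/V₂ + 2h·√(V₂²−V₁²)/(V₁V₂).
√(V₂²−V₁²) = √(1712²−354²) = 1675.0 m/s; delay term = 2·40.5·1675.0/(354·1712) = 0.22387 s.
t = 65.0/1712 + 0.22387 = 0.26184 s.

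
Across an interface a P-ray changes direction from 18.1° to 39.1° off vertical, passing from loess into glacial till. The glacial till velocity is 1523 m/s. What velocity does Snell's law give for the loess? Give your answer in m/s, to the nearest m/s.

Snell's law: sin 18.1°/V₁ = sin 39.1°/V₂.
V₁ = V₂·sin 18.1°/sin 39.1° = 1523 × 0.4926 = 750.24 m/s.

750 m/s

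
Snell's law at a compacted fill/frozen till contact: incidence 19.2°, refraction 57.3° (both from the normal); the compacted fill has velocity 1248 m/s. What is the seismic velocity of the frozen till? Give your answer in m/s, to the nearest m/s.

sin 19.2° = 0.3289; sin 57.3° = 0.8415.
V₂ = V₁·(sin θ₂/sin θ₁) = 1248·(0.8415/0.3289) = 3193.41 m/s.

3193 m/s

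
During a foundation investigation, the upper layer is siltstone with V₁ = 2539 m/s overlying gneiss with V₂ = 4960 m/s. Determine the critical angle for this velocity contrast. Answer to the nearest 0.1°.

30.8°

Critical incidence: sin θ_c = V₁/V₂ = 2539/4960 = 0.5119.
θ_c = arcsin 0.5119 = 30.79°.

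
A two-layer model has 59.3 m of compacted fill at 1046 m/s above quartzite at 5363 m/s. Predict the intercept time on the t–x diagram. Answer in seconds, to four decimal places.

0.1112 s

θ_c = arcsin(V₁/V₂) = arcsin(1046/5363) = 11.25°; cos θ_c = 0.9808.
tᵢ = 2h·cos θ_c / V₁ = 2·59.3·0.9808 / 1046 = 0.11121 s.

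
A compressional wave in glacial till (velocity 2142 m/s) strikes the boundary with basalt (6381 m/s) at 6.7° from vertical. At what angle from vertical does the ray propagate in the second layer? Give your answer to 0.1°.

20.3°

Snell's law: sin θ₂ = (V₂/V₁)·sin θ₁ = (6381/2142)·sin 6.7° = 0.3476.
θ₂ = arcsin 0.3476 = 20.34° from the normal.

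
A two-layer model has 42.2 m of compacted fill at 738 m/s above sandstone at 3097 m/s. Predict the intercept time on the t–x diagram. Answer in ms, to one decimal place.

111.1 ms

θ_c = arcsin(V₁/V₂) = arcsin(738/3097) = 13.79°; cos θ_c = 0.9712.
tᵢ = 2h·cos θ_c / V₁ = 2·42.2·0.9712 / 738 = 0.11107 s.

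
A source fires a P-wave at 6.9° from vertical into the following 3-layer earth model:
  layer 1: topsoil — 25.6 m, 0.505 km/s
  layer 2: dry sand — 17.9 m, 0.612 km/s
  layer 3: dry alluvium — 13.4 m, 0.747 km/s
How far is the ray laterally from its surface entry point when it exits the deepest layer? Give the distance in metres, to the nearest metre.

8 m

Ray parameter p = sin 6.9° / 0.505 km/s = 2.3789e-01 s/km.
Layer 1: θ = 6.90°; offset = 25.6·tan 6.90° = 3.098 m.
Layer 2: sin θ = p·0.612 = 0.1456 → θ = 8.37°; offset = 17.9·tan 8.37° = 2.634 m.
Layer 3: sin θ = p·0.747 = 0.1777 → θ = 10.24°; offset = 13.4·tan 10.24° = 2.420 m.
Σ offsets = 8.152 m.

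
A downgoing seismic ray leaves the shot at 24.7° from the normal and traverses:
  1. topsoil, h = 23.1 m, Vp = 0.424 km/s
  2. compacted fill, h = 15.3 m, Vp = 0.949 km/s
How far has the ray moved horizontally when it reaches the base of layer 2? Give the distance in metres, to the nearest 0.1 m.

51.1 m

p = sin θ₁/V₁ = sin 24.7°/0.424 = 9.8554e-01 s/km is conserved through the stack.
Layer 1: θ = 24.70°; offset = 23.1·tan 24.70° = 10.625 m.
Layer 2: sin θ = p·0.949 = 0.9353 → θ = 69.27°; offset = 15.3·tan 69.27° = 40.431 m.
Summing the layer offsets gives 51.056 m.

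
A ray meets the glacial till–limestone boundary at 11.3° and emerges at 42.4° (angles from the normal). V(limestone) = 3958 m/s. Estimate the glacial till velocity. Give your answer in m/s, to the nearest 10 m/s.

1150 m/s

sin 11.3° = 0.1959; sin 42.4° = 0.6743.
V₁ = V₂·(sin θ₁/sin θ₂) = 3958·(0.1959/0.6743) = 1150.16 m/s.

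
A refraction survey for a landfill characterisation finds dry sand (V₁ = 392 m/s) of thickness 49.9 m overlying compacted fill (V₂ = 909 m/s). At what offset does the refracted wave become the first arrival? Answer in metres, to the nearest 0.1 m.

x_cross = 2h·√((V₂+V₁)/(V₂−V₁)).
(V₂+V₁)/(V₂−V₁) = (909+392)/(909−392) = 2.5164; √ = 1.5863.
x_cross = 2·49.9·1.5863 = 158.32 m.

158.3 m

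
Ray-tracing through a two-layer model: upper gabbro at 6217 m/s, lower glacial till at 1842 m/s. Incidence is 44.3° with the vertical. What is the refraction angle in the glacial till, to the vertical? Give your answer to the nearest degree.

Snell's law: sin θ₂ = (V₂/V₁)·sin θ₁ = (1842/6217)·sin 44.3° = 0.2069.
θ₂ = sin⁻¹(0.2069) = 11.94° (from vertical).

12°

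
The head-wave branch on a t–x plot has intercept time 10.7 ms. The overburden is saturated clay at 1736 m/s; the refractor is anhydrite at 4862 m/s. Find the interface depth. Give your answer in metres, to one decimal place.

9.9 m

θ_c = arcsin(1736/4862) = 20.92°; cos θ_c = 0.9341.
tᵢ = 2h cos θ_c/V₁ ⇒ h = tᵢ·V₁/(2 cos θ_c) = 0.0107·1736/(2·0.9341) = 9.94 m.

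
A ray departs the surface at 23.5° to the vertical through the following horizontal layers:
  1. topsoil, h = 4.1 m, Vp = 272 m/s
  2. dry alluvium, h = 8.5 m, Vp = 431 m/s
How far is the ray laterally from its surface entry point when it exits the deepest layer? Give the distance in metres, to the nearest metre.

Ray parameter p = sin 23.5° / 272 m/s = 1.4660e-03 s/m.
Layer 1: θ = 23.50°; offset = 4.1·tan 23.50° = 1.783 m.
Layer 2: sin θ = p·431 = 0.6318 → θ = 39.19°; offset = 8.5·tan 39.19° = 6.929 m.
Total horizontal offset = 8.712 m.

9 m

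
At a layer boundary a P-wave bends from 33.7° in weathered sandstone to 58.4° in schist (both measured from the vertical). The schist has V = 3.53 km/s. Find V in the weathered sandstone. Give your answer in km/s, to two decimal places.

Snell's law: sin 33.7°/V₁ = sin 58.4°/V₂.
V₁ = V₂·sin 33.7°/sin 58.4° = 3.53 × 0.6514 = 2.30 km/s.

2.30 km/s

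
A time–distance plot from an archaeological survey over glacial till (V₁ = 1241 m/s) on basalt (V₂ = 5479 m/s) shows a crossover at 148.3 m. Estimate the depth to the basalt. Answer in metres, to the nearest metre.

59 m

x_cross = 2h·√((V₂+V₁)/(V₂−V₁)) → h = x_cross / (2·√((V₂+V₁)/(V₂−V₁))).
√((V₂+V₁)/(V₂−V₁)) = √((5479+1241)/(5479−1241)) = 1.2592.
h = 148.3 / (2·1.2592) = 58.89 m.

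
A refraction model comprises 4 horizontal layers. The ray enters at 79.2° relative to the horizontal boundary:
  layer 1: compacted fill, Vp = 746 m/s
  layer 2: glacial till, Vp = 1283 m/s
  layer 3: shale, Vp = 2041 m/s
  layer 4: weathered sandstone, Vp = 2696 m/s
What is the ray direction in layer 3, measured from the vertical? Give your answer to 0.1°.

30.8°

From the normal: θ₁ = 90° − 79.2° = 10.8°.
Ray parameter p = sin 10.8° / 746 = 2.5118e-04 s/m.
sin θ_3 = p·V_3 = 2.5118e-04 × 2041 = 0.5127.
θ_3 = arcsin 0.5127 = 30.84°.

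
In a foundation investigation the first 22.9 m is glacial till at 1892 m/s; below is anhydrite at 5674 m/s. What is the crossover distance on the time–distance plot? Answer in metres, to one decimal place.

64.8 m

x_cross = 2h·√((V₂+V₁)/(V₂−V₁)).
(V₂+V₁)/(V₂−V₁) = (5674+1892)/(5674−1892) = 2.0005; √ = 1.4144.
x_cross = 2·22.9·1.4144 = 64.78 m.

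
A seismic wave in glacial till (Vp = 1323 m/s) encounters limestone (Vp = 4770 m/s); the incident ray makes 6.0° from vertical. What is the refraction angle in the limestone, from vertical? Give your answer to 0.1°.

22.1°

Snell's law: sin θ₂ = (V₂/V₁)·sin θ₁ = (4770/1323)·sin 6.0° = 0.3769.
θ₂ = sin⁻¹(0.3769) = 22.14° (from vertical).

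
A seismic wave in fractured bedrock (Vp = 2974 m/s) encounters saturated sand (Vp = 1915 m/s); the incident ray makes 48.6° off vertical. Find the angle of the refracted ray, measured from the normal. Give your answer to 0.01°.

28.88°

Snell's law: sin θ₂ = (V₂/V₁)·sin θ₁ = (1915/2974)·sin 48.6° = 0.4830.
θ₂ = sin⁻¹(0.4830) = 28.88° (from vertical).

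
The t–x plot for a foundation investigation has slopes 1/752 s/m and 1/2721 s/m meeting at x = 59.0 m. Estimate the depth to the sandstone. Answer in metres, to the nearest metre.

h = (x_cross/2)·√((V₂−V₁)/(V₂+V₁)).
(V₂−V₁)/(V₂+V₁) = (2721−752)/(2721+752) = 0.5669; √ = 0.7530.
h = (59.0/2)·0.7530 = 22.21 m.

22 m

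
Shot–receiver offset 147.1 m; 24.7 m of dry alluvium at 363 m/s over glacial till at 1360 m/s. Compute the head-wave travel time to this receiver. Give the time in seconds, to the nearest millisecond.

θ_c = arcsin(V₁/V₂) = arcsin(363/1360) = 15.48°, cos θ_c = 0.9637.
Intercept time tᵢ = 2h cos θ_c / V₁ = 2·24.7·0.9637/363 = 0.13115 s.
t = x/V₂ + tᵢ = 147.1/1360 + 0.13115 = 0.23931 s.

0.239 s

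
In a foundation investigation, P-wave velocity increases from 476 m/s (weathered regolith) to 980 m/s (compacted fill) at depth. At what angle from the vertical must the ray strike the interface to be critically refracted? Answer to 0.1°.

Critical incidence: sin θ_c = V₁/V₂ = 476/980 = 0.4857.
θ_c = arcsin 0.4857 = 29.06°.

29.1°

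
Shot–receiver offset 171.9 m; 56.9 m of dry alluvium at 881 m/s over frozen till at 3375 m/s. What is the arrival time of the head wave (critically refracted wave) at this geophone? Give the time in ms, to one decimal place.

175.6 ms

t = x/V₂ + 2h·√(V₂²−V₁²)/(V₁V₂).
√(V₂²−V₁²) = √(3375²−881²) = 3258.0 m/s; delay term = 2·56.9·3258.0/(881·3375) = 0.12469 s.
t = 171.9/3375 + 0.12469 = 0.17563 s.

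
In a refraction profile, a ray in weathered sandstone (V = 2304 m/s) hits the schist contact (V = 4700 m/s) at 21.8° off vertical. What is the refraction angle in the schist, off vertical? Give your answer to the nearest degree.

49°

Snell's law: sin θ₂ = (V₂/V₁)·sin θ₁ = (4700/2304)·sin 21.8° = 0.7576.
θ₂ = sin⁻¹(0.7576) = 49.25° (from vertical).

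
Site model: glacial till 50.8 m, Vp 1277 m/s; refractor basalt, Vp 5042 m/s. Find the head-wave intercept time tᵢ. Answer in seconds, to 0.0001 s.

0.0770 s

θ_c = arcsin(V₁/V₂) = arcsin(1277/5042) = 14.67°; cos θ_c = 0.9674.
tᵢ = 2h·cos θ_c / V₁ = 2·50.8·0.9674 / 1277 = 0.07697 s.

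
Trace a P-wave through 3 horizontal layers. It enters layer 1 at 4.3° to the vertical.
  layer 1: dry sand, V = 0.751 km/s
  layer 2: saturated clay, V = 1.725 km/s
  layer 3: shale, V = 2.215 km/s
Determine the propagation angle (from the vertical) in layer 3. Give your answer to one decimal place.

Ray parameter p = sin 4.3° / 0.751 = 9.9839e-02 s/km.
sin θ_3 = p·V_3 = 9.9839e-02 × 2.215 = 0.2211.
θ_3 = arcsin 0.2211 = 12.78°.

12.8°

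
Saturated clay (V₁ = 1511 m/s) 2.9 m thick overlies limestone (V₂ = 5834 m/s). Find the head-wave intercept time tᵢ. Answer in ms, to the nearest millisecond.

4 ms

tᵢ = 2h·√(V₂²−V₁²)/(V₁V₂).
√(V₂²−V₁²) = √(5834²−1511²) = 5634.9 m/s.
tᵢ = 2·2.9·5634.9/(1511·5834) = 0.00371 s.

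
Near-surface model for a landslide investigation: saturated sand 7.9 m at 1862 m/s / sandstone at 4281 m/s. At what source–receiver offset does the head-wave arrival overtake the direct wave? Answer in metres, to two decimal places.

25.18 m

x_cross = 2h·√((V₂+V₁)/(V₂−V₁)).
(V₂+V₁)/(V₂−V₁) = (4281+1862)/(4281−1862) = 2.5395; √ = 1.5936.
x_cross = 2·7.9·1.5936 = 25.18 m.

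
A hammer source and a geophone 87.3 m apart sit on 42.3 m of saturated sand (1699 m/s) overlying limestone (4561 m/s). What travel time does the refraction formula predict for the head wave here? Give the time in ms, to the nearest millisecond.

t = x/V₂ + 2h·√(V₂²−V₁²)/(V₁V₂).
√(V₂²−V₁²) = √(4561²−1699²) = 4232.7 m/s; delay term = 2·42.3·4232.7/(1699·4561) = 0.04621 s.
t = 87.3/4561 + 0.04621 = 0.06535 s.

65 ms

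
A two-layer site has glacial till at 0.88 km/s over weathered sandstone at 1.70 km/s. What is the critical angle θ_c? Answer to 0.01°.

31.17°

At critical incidence the refracted ray runs along the interface (θ₂ = 90°), so sin θ_c = V₁/V₂.
θ_c = arcsin(0.88/1.70) = arcsin 0.5176 = 31.17°.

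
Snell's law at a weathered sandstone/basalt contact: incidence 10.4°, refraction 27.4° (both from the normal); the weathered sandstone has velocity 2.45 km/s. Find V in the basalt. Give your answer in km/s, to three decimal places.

Snell's law: sin 10.4°/V₁ = sin 27.4°/V₂.
V₂ = V₁·sin 27.4°/sin 10.4° = 2.45 × 2.5493 = 6.246 km/s.

6.246 km/s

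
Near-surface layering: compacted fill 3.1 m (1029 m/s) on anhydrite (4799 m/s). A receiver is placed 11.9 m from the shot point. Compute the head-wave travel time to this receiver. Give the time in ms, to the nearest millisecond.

θ_c = arcsin(V₁/V₂) = arcsin(1029/4799) = 12.38°, cos θ_c = 0.9767.
Intercept time tᵢ = 2h cos θ_c / V₁ = 2·3.1·0.9767/1029 = 0.00589 s.
t = x/V₂ + tᵢ = 11.9/4799 + 0.00589 = 0.00836 s.

8 ms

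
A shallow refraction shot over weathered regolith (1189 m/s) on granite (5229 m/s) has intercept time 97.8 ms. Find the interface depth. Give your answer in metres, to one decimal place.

θ_c = arcsin(1189/5229) = 13.14°; cos θ_c = 0.9738.
tᵢ = 2h cos θ_c/V₁ ⇒ h = tᵢ·V₁/(2 cos θ_c) = 0.0978·1189/(2·0.9738) = 59.71 m.

59.7 m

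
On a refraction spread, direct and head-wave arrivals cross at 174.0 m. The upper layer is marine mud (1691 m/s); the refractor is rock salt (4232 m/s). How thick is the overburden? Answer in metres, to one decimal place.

h = (x_cross/2)·√((V₂−V₁)/(V₂+V₁)).
(V₂−V₁)/(V₂+V₁) = (4232−1691)/(4232+1691) = 0.4290; √ = 0.6550.
h = (174.0/2)·0.6550 = 56.98 m.

57.0 m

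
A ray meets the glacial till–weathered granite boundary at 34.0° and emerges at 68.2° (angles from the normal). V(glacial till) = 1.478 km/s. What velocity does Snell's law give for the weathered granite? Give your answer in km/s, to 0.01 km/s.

2.45 km/s

Snell's law: sin 34.0°/V₁ = sin 68.2°/V₂.
V₂ = V₁·sin 68.2°/sin 34.0° = 1.478 × 1.6604 = 2.45 km/s.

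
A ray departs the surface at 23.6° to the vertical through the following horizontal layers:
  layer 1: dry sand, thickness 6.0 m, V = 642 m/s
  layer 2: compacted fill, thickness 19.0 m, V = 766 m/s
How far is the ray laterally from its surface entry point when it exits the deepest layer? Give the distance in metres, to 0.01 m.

p = sin θ₁/V₁ = sin 23.6°/642 = 6.2360e-04 s/m is conserved through the stack.
Layer 1: θ = 23.60°; offset = 6.0·tan 23.60° = 2.6213 m.
Layer 2: sin θ = p·766 = 0.4777 → θ = 28.53°; offset = 19.0·tan 28.53° = 10.3306 m.
Σ offsets = 12.9520 m.

12.95 m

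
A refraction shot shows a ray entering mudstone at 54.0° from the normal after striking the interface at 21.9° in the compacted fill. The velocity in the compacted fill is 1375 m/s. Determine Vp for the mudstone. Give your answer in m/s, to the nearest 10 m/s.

sin 21.9° = 0.3730; sin 54.0° = 0.8090.
V₂ = V₁·(sin θ₂/sin θ₁) = 1375·(0.8090/0.3730) = 2982.40 m/s.

2980 m/s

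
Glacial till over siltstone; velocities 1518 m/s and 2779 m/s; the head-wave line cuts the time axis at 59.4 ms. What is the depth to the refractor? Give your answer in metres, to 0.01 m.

h = tᵢ·V₁·V₂ / (2·√(V₂²−V₁²)).
√(V₂²−V₁²) = √(2779² − 1518²) = 2327.8 m/s.
h = 0.0594 s × 1518 × 2779 / (2 × 2327.8) = 53.82 m.

53.82 m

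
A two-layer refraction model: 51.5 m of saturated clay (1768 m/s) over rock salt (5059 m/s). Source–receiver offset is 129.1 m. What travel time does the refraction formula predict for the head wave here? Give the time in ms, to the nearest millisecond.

80 ms

θ_c = arcsin(V₁/V₂) = arcsin(1768/5059) = 20.46°, cos θ_c = 0.9369.
Intercept time tᵢ = 2h cos θ_c / V₁ = 2·51.5·0.9369/1768 = 0.05458 s.
t = x/V₂ + tᵢ = 129.1/5059 + 0.05458 = 0.08010 s.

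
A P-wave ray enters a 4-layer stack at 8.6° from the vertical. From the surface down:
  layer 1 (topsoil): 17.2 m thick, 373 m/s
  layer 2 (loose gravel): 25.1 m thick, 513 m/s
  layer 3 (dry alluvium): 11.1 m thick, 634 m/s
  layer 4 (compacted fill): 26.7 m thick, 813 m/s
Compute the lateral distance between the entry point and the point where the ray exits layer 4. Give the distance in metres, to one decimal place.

20.0 m

Ray parameter p = sin 8.6° / 373 m/s = 4.0090e-04 s/m.
Layer 1: θ = 8.60°; offset = 17.2·tan 8.60° = 2.601 m.
Layer 2: sin θ = p·513 = 0.2057 → θ = 11.87°; offset = 25.1·tan 11.87° = 5.275 m.
Layer 3: sin θ = p·634 = 0.2542 → θ = 14.72°; offset = 11.1·tan 14.72° = 2.917 m.
Layer 4: sin θ = p·813 = 0.3259 → θ = 19.02°; offset = 26.7·tan 19.02° = 9.205 m.
Σ offsets = 19.998 m.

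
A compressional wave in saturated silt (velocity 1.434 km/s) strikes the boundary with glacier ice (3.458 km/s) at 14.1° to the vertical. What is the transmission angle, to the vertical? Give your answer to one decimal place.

36.0°

sin θ₁/V₁ = sin θ₂/V₂ ⇒ sin θ₂ = 3.458·sin 14.1°/1.434 = 3.458·0.2436/1.434 = 0.5875.
θ₂ = arcsin 0.5875 = 35.98° from the normal.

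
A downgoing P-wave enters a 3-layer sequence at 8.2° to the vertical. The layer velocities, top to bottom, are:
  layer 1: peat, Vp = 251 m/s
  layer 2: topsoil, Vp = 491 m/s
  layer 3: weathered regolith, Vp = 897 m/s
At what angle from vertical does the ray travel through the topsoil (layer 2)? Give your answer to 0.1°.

16.2°

Snell's law across each interface conserves sin θ / V, so sin θ_2 = V_2·sin θ₁/V₁.
sin θ_2 = 491 × sin 8.2° / 251 = 0.2790.
θ_2 = 16.20° from the vertical.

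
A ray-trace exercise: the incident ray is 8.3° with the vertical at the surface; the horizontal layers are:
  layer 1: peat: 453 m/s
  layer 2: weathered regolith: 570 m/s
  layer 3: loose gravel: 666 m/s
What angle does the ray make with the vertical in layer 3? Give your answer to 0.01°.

Ray parameter p = sin 8.3° / 453 = 3.1867e-04 s/m.
sin θ_3 = p·V_3 = 3.1867e-04 × 666 = 0.2122.
θ_3 = arcsin 0.2122 = 12.25°.

12.25°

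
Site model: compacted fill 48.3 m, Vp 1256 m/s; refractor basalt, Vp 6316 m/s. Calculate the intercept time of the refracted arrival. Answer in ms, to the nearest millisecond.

θ_c = arcsin(V₁/V₂) = arcsin(1256/6316) = 11.47°; cos θ_c = 0.9800.
tᵢ = 2h·cos θ_c / V₁ = 2·48.3·0.9800 / 1256 = 0.07537 s.

75 ms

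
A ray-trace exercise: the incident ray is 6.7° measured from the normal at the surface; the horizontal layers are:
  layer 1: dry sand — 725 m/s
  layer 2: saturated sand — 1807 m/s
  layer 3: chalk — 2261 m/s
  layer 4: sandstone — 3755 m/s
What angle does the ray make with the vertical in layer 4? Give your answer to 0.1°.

37.2°

Ray parameter p = sin 6.7° / 725 = 1.6093e-04 s/m.
sin θ_4 = p·V_4 = 1.6093e-04 × 3755 = 0.6043.
θ_4 = arcsin 0.6043 = 37.18°.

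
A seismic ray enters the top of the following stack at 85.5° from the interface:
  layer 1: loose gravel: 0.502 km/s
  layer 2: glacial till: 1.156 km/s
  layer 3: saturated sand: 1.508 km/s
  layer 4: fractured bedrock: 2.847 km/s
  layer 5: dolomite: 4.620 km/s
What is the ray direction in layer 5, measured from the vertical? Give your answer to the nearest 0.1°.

46.2°

From the normal: θ₁ = 90° − 85.5° = 4.5°.
Ray parameter p = sin 4.5° / 0.502 = 1.5629e-01 s/km.
sin θ_5 = p·V_5 = 1.5629e-01 × 4.620 = 0.7221.
θ_5 = arcsin 0.7221 = 46.23°.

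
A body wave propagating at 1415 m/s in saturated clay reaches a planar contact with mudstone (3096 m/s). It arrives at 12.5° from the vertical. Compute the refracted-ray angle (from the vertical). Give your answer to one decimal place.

28.3°

Snell's law: sin θ₂ = (V₂/V₁)·sin θ₁ = (3096/1415)·sin 12.5° = 0.4736.
θ₂ = arcsin 0.4736 = 28.27° from the normal.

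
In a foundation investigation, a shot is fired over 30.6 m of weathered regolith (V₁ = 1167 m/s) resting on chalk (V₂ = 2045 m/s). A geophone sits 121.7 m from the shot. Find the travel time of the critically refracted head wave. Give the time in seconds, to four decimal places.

0.1026 s

t = x/V₂ + 2h·√(V₂²−V₁²)/(V₁V₂).
√(V₂²−V₁²) = √(2045²−1167²) = 1679.3 m/s; delay term = 2·30.6·1679.3/(1167·2045) = 0.04306 s.
t = 121.7/2045 + 0.04306 = 0.10258 s.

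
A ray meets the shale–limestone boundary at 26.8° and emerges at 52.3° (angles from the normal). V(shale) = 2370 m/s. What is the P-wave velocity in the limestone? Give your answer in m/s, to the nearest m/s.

4159 m/s

Snell's law: sin 26.8°/V₁ = sin 52.3°/V₂.
V₂ = V₁·sin 52.3°/sin 26.8° = 2370 × 1.7549 = 4159.00 m/s.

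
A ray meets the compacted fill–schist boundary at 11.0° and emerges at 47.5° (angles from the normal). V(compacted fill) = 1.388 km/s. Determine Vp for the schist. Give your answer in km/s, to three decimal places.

5.363 km/s

Snell's law: sin 11.0°/V₁ = sin 47.5°/V₂.
V₂ = V₁·sin 47.5°/sin 11.0° = 1.388 × 3.8640 = 5.363 km/s.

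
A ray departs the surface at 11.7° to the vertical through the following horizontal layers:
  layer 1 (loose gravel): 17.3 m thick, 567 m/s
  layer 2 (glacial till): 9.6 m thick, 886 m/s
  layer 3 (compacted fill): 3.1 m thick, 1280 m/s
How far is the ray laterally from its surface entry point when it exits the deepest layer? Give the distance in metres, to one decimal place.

8.4 m

p = sin θ₁/V₁ = sin 11.7°/567 = 3.5765e-04 s/m is conserved through the stack.
Layer 1: θ = 11.70°; offset = 17.3·tan 11.70° = 3.583 m.
Layer 2: sin θ = p·886 = 0.3169 → θ = 18.47°; offset = 9.6·tan 18.47° = 3.207 m.
Layer 3: sin θ = p·1280 = 0.4578 → θ = 27.24°; offset = 3.1·tan 27.24° = 1.596 m.
Total horizontal offset = 8.386 m.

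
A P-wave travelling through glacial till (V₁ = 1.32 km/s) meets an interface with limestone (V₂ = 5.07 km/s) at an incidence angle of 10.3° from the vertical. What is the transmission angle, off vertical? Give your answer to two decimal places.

sin θ₁/V₁ = sin θ₂/V₂ ⇒ sin θ₂ = 5.07·sin 10.3°/1.32 = 5.07·0.1788/1.32 = 0.6868.
θ₂ = sin⁻¹(0.6868) = 43.37° (from vertical).

43.37°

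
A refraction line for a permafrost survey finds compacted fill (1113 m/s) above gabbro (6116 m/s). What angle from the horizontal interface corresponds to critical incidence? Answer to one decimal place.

79.5°

At critical incidence the refracted ray runs along the interface (θ₂ = 90°), so sin θ_c = V₁/V₂.
θ_c = arcsin(1113/6116) = arcsin 0.1820 = 10.49°.
Measured from the interface: 90° − 10.49° = 79.51°.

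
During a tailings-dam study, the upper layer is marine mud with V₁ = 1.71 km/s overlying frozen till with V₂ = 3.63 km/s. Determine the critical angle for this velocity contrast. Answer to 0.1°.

Critical incidence: sin θ_c = V₁/V₂ = 1.71/3.63 = 0.4711.
θ_c = arcsin 0.4711 = 28.10°.

28.1°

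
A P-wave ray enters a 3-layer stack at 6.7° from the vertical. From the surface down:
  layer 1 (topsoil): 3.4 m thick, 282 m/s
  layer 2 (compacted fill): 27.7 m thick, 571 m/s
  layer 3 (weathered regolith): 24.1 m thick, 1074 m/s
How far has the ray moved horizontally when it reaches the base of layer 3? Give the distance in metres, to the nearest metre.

Ray parameter p = sin 6.7° / 282 m/s = 4.1373e-04 s/m.
Layer 1: θ = 6.70°; offset = 3.4·tan 6.70° = 0.399 m.
Layer 2: sin θ = p·571 = 0.2362 → θ = 13.66°; offset = 27.7·tan 13.66° = 6.734 m.
Layer 3: sin θ = p·1074 = 0.4443 → θ = 26.38°; offset = 24.1·tan 26.38° = 11.954 m.
Σ offsets = 19.087 m.

19 m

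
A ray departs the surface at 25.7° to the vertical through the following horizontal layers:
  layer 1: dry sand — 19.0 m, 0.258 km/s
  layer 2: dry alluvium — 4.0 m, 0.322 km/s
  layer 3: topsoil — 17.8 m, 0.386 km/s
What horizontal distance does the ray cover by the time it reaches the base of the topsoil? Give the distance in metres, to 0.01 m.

26.90 m

Apply Snell's law at each interface; in layer i the horizontal offset is hᵢ·tan θᵢ.
Layer 1: θ = 25.70°; offset = 19.0·tan 25.70° = 9.1441 m.
Layer 2: sin θ = 0.322·sin 25.7°/0.258 = 0.5412, θ = 32.77°; offset = 4.0·tan 32.77° = 2.5746 m.
Layer 3: sin θ = 0.386·sin 25.7°/0.258 = 0.6488, θ = 40.45°; offset = 17.8·tan 40.45° = 15.1767 m.
Total horizontal offset = 26.8955 m.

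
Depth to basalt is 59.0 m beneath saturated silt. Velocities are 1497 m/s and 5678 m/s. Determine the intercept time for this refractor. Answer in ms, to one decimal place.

76.0 ms

θ_c = arcsin(V₁/V₂) = arcsin(1497/5678) = 15.29°; cos θ_c = 0.9646.
tᵢ = 2h·cos θ_c / V₁ = 2·59.0·0.9646 / 1497 = 0.07604 s.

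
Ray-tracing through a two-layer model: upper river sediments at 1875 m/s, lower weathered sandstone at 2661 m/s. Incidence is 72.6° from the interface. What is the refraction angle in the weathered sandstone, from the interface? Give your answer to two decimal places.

Convert to the normal: θ₁ = 90° − 72.6° = 17.4°.
sin θ₁/V₁ = sin θ₂/V₂ ⇒ sin θ₂ = 2661·sin 17.4°/1875 = 2661·0.2990/1875 = 0.4244.
θ₂ = sin⁻¹(0.4244) = 25.11° (from vertical).
From the interface: 90° − 25.11° = 64.89°.

64.89°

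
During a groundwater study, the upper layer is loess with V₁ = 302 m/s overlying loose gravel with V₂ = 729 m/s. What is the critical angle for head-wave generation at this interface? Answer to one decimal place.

Critical incidence: sin θ_c = V₁/V₂ = 302/729 = 0.4143.
θ_c = arcsin 0.4143 = 24.47°.

24.5°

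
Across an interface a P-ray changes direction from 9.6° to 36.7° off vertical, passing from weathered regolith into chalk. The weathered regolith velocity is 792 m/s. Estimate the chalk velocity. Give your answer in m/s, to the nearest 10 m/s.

sin 9.6° = 0.1668; sin 36.7° = 0.5976.
V₂ = V₁·(sin θ₂/sin θ₁) = 792·(0.5976/0.1668) = 2838.18 m/s.

2840 m/s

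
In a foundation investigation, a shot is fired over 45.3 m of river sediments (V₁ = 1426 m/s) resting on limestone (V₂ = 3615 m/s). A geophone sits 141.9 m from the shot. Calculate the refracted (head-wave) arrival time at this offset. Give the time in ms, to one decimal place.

97.6 ms

θ_c = arcsin(V₁/V₂) = arcsin(1426/3615) = 23.23°, cos θ_c = 0.9189.
Intercept time tᵢ = 2h cos θ_c / V₁ = 2·45.3·0.9189/1426 = 0.05838 s.
t = x/V₂ + tᵢ = 141.9/3615 + 0.05838 = 0.09764 s.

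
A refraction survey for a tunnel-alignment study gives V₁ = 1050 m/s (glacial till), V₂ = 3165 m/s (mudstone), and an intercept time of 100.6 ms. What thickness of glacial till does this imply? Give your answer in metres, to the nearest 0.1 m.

θ_c = arcsin(1050/3165) = 19.38°; cos θ_c = 0.9434.
tᵢ = 2h cos θ_c/V₁ ⇒ h = tᵢ·V₁/(2 cos θ_c) = 0.1006·1050/(2·0.9434) = 55.99 m.

56.0 m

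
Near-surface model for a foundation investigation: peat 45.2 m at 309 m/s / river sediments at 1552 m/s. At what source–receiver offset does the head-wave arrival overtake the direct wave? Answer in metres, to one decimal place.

110.6 m

θ_c = arcsin(309/1552) = 11.48°, so cos θ_c = 0.9800 and tᵢ = 2h cos θ_c/V₁ = 0.2867 s.
At crossover x/V₁ = x/V₂ + tᵢ ⇒ x = tᵢ/(1/V₁ − 1/V₂) = 0.28670/(3.2362e-03 − 6.4433e-04) = 110.61 m.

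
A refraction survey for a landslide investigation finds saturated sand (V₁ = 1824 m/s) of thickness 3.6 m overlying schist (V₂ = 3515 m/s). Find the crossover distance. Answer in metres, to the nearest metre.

x_cross = 2h·√((V₂+V₁)/(V₂−V₁)).
(V₂+V₁)/(V₂−V₁) = (3515+1824)/(3515−1824) = 3.1573; √ = 1.7769.
x_cross = 2·3.6·1.7769 = 12.79 m.

13 m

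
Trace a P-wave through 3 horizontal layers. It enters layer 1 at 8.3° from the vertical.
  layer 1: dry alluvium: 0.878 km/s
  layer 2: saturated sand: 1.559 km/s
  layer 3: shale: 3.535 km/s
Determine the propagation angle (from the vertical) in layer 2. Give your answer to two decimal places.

14.85°

Ray parameter p = sin 8.3° / 0.878 = 1.6441e-01 s/km.
sin θ_2 = p·V_2 = 1.6441e-01 × 1.559 = 0.2563.
θ_2 = 14.85° from the vertical.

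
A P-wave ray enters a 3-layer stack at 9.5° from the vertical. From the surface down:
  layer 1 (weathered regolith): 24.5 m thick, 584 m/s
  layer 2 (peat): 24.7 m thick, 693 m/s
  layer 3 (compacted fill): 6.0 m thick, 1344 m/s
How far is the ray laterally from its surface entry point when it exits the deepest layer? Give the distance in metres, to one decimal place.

p = sin θ₁/V₁ = sin 9.5°/584 = 2.8262e-04 s/m is conserved through the stack.
Layer 1: θ = 9.50°; offset = 24.5·tan 9.50° = 4.100 m.
Layer 2: sin θ = p·693 = 0.1959 → θ = 11.29°; offset = 24.7·tan 11.29° = 4.933 m.
Layer 3: sin θ = p·1344 = 0.3798 → θ = 22.32°; offset = 6.0·tan 22.32° = 2.464 m.
Total horizontal offset = 11.497 m.

11.5 m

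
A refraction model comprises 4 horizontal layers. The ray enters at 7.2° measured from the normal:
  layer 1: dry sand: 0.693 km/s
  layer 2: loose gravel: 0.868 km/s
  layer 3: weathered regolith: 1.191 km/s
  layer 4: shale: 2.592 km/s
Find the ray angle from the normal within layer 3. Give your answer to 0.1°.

Ray parameter p = sin 7.2° / 0.693 = 1.8086e-01 s/km.
sin θ_3 = p·V_3 = 1.8086e-01 × 1.191 = 0.2154.
θ_3 = 12.44° from the vertical.

12.4°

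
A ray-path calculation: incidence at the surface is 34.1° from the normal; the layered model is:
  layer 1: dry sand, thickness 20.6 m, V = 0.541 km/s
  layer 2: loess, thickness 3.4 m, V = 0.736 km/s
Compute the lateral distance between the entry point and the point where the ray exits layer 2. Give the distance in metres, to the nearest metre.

p = sin θ₁/V₁ = sin 34.1°/0.541 = 1.0363e+00 s/km is conserved through the stack.
Layer 1: θ = 34.10°; offset = 20.6·tan 34.10° = 13.947 m.
Layer 2: sin θ = p·0.736 = 0.7627 → θ = 49.70°; offset = 3.4·tan 49.70° = 4.010 m.
Total horizontal offset = 17.957 m.

18 m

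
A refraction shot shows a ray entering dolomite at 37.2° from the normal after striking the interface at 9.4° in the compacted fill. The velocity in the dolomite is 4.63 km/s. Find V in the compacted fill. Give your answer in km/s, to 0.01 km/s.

sin 9.4° = 0.1633; sin 37.2° = 0.6046.
V₁ = V₂·(sin θ₁/sin θ₂) = 4.63·(0.1633/0.6046) = 1.25 km/s.

1.25 km/s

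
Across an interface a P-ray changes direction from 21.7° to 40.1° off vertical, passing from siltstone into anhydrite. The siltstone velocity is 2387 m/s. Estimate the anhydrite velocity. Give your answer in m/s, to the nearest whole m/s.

4158 m/s

Snell's law: sin 21.7°/V₁ = sin 40.1°/V₂.
V₂ = V₁·sin 40.1°/sin 21.7° = 2387 × 1.7421 = 4158.31 m/s.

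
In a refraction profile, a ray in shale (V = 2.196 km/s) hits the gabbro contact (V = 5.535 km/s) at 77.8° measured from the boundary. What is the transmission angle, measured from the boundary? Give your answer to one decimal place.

57.8°

Angle from the normal: 90° − 77.8° = 12.2°.
Snell's law: sin θ₂ = (V₂/V₁)·sin θ₁ = (5.535/2.196)·sin 12.2° = 0.5326.
θ₂ = arcsin 0.5326 = 32.18° from the normal.
From the interface: 90° − 32.18° = 57.82°.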